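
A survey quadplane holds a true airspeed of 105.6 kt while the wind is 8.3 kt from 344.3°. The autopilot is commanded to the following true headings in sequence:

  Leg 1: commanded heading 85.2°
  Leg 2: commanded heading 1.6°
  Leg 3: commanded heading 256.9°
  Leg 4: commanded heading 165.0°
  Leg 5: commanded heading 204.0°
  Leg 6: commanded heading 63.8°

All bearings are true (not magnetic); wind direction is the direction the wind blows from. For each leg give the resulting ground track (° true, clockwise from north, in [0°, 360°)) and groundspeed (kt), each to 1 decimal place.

Leg 1: heading 85.2°; drift +4.3° → track 89.5°, groundspeed 107.5 kt
Leg 2: heading 1.6°; drift +1.4° → track 3.0°, groundspeed 97.7 kt
Leg 3: heading 256.9°; drift -4.5° → track 252.4°, groundspeed 105.5 kt
Leg 4: heading 165.0°; drift -0.1° → track 164.9°, groundspeed 113.9 kt
Leg 5: heading 204.0°; drift -2.7° → track 201.3°, groundspeed 112.1 kt
Leg 6: heading 63.8°; drift +4.5° → track 68.3°, groundspeed 104.4 kt

Leg 1: track=89.5°, groundspeed=107.5 kt
Leg 2: track=3.0°, groundspeed=97.7 kt
Leg 3: track=252.4°, groundspeed=105.5 kt
Leg 4: track=164.9°, groundspeed=113.9 kt
Leg 5: track=201.3°, groundspeed=112.1 kt
Leg 6: track=68.3°, groundspeed=104.4 kt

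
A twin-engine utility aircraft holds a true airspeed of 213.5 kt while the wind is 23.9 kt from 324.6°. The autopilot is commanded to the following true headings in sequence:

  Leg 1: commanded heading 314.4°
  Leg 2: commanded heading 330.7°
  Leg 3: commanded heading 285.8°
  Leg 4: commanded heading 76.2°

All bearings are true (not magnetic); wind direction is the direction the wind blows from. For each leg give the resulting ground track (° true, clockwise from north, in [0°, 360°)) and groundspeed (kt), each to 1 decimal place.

Leg 1: heading 314.4°; drift -1.3° → track 313.1°, groundspeed 190.0 kt
Leg 2: heading 330.7°; drift +0.8° → track 331.5°, groundspeed 189.8 kt
Leg 3: heading 285.8°; drift -4.4° → track 281.4°, groundspeed 195.4 kt
Leg 4: heading 76.2°; drift +5.7° → track 81.9°, groundspeed 223.4 kt

Leg 1: track=313.1°, groundspeed=190.0 kt
Leg 2: track=331.5°, groundspeed=189.8 kt
Leg 3: track=281.4°, groundspeed=195.4 kt
Leg 4: track=81.9°, groundspeed=223.4 kt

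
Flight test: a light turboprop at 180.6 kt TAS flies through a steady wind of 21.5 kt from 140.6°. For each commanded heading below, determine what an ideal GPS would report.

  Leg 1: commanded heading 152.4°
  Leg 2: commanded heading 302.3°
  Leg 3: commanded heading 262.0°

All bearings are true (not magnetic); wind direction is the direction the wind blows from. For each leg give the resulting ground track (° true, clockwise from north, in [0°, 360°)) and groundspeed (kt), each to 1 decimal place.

Leg 1: heading 152.4°; drift +1.6° → track 154.0°, groundspeed 159.6 kt
Leg 2: heading 302.3°; drift +1.9° → track 304.2°, groundspeed 201.1 kt
Leg 3: heading 262.0°; drift +5.5° → track 267.5°, groundspeed 192.7 kt

Leg 1: track=154.0°, groundspeed=159.6 kt
Leg 2: track=304.2°, groundspeed=201.1 kt
Leg 3: track=267.5°, groundspeed=192.7 kt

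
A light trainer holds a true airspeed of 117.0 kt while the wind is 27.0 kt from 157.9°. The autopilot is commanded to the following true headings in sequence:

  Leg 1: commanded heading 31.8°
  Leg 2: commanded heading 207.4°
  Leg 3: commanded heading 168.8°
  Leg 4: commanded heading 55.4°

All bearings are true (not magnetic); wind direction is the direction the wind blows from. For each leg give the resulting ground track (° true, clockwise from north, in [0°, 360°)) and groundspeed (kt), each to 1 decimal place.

Leg 1: heading 31.8°; drift -9.3° → track 22.5°, groundspeed 134.7 kt
Leg 2: heading 207.4°; drift +11.7° → track 219.1°, groundspeed 101.6 kt
Leg 3: heading 168.8°; drift +3.2° → track 172.0°, groundspeed 90.6 kt
Leg 4: heading 55.4°; drift -12.1° → track 43.3°, groundspeed 125.6 kt

Leg 1: track=22.5°, groundspeed=134.7 kt
Leg 2: track=219.1°, groundspeed=101.6 kt
Leg 3: track=172.0°, groundspeed=90.6 kt
Leg 4: track=43.3°, groundspeed=125.6 kt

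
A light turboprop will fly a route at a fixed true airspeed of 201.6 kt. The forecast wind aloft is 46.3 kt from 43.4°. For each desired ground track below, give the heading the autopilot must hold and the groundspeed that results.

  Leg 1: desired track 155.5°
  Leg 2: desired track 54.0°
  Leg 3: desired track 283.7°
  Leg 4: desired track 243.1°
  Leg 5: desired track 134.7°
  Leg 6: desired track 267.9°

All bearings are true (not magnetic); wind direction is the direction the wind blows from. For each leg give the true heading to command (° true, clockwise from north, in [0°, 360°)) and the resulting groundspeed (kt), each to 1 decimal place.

Leg 1: desired track 155.5°; wind correction -12.3° → command heading 143.2°, groundspeed 214.4 kt
Leg 2: desired track 54.0°; wind correction -2.4° → command heading 51.6°, groundspeed 155.9 kt
Leg 3: desired track 283.7°; wind correction +11.5° → command heading 295.2°, groundspeed 220.5 kt
Leg 4: desired track 243.1°; wind correction +4.4° → command heading 247.5°, groundspeed 244.6 kt
Leg 5: desired track 134.7°; wind correction -13.3° → command heading 121.4°, groundspeed 197.3 kt
Leg 6: desired track 267.9°; wind correction +9.3° → command heading 277.2°, groundspeed 232.0 kt

Leg 1: heading=143.2°, groundspeed=214.4 kt
Leg 2: heading=51.6°, groundspeed=155.9 kt
Leg 3: heading=295.2°, groundspeed=220.5 kt
Leg 4: heading=247.5°, groundspeed=244.6 kt
Leg 5: heading=121.4°, groundspeed=197.3 kt
Leg 6: heading=277.2°, groundspeed=232.0 kt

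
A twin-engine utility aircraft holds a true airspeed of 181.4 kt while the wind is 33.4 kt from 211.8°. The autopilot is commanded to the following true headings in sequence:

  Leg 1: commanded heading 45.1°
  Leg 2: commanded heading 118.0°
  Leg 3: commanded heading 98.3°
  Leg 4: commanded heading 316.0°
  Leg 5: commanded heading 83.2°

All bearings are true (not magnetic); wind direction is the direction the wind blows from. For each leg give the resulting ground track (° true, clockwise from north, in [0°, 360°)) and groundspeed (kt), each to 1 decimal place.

Leg 1: track=43.0°, groundspeed=214.0 kt
Leg 2: track=107.7°, groundspeed=186.6 kt
Leg 3: track=89.4°, groundspeed=197.1 kt
Leg 4: track=325.7°, groundspeed=192.3 kt
Leg 5: track=75.8°, groundspeed=203.9 kt

Leg 1: heading 45.1°; drift -2.1° → track 43.0°, groundspeed 214.0 kt
Leg 2: heading 118.0°; drift -10.3° → track 107.7°, groundspeed 186.6 kt
Leg 3: heading 98.3°; drift -8.9° → track 89.4°, groundspeed 197.1 kt
Leg 4: heading 316.0°; drift +9.7° → track 325.7°, groundspeed 192.3 kt
Leg 5: heading 83.2°; drift -7.4° → track 75.8°, groundspeed 203.9 kt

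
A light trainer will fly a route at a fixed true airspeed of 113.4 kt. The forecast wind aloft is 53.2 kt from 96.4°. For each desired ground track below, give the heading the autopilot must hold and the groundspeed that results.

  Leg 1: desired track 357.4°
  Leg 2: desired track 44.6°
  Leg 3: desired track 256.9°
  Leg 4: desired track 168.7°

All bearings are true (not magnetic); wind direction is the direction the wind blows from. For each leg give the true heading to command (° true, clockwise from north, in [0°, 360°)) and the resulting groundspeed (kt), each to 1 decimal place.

Leg 1: heading=25.0°, groundspeed=108.8 kt
Leg 2: heading=66.2°, groundspeed=72.5 kt
Leg 3: heading=247.9°, groundspeed=162.1 kt
Leg 4: heading=142.2°, groundspeed=85.3 kt

Leg 1: desired track 357.4°; wind correction +27.6° → command heading 25.0°, groundspeed 108.8 kt
Leg 2: desired track 44.6°; wind correction +21.6° → command heading 66.2°, groundspeed 72.5 kt
Leg 3: desired track 256.9°; wind correction -9.0° → command heading 247.9°, groundspeed 162.1 kt
Leg 4: desired track 168.7°; wind correction -26.5° → command heading 142.2°, groundspeed 85.3 kt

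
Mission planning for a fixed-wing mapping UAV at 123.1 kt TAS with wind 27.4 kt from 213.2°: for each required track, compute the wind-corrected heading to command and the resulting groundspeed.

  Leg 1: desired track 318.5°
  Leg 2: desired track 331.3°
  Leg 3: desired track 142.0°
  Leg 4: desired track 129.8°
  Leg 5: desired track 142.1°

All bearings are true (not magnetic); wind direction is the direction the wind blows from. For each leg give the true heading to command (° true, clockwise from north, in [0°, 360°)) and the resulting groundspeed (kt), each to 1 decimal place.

Leg 1: heading=306.1°, groundspeed=127.5 kt
Leg 2: heading=320.0°, groundspeed=133.6 kt
Leg 3: heading=154.2°, groundspeed=111.5 kt
Leg 4: heading=142.6°, groundspeed=116.9 kt
Leg 5: heading=154.3°, groundspeed=111.5 kt

Leg 1: desired track 318.5°; wind correction -12.4° → command heading 306.1°, groundspeed 127.5 kt
Leg 2: desired track 331.3°; wind correction -11.3° → command heading 320.0°, groundspeed 133.6 kt
Leg 3: desired track 142.0°; wind correction +12.2° → command heading 154.2°, groundspeed 111.5 kt
Leg 4: desired track 129.8°; wind correction +12.8° → command heading 142.6°, groundspeed 116.9 kt
Leg 5: desired track 142.1°; wind correction +12.2° → command heading 154.3°, groundspeed 111.5 kt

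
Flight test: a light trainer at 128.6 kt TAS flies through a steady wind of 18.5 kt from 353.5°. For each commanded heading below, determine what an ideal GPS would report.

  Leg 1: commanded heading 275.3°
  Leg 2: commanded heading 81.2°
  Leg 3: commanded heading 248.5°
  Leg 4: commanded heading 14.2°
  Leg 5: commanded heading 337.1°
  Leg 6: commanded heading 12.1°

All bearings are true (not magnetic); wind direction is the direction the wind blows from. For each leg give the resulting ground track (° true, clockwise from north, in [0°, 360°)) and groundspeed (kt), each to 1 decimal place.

Leg 1: heading 275.3°; drift -8.3° → track 267.0°, groundspeed 126.1 kt
Leg 2: heading 81.2°; drift +8.2° → track 89.4°, groundspeed 129.2 kt
Leg 3: heading 248.5°; drift -7.6° → track 240.9°, groundspeed 134.6 kt
Leg 4: heading 14.2°; drift +3.4° → track 17.6°, groundspeed 111.5 kt
Leg 5: heading 337.1°; drift -2.7° → track 334.4°, groundspeed 111.0 kt
Leg 6: heading 12.1°; drift +3.0° → track 15.1°, groundspeed 111.2 kt

Leg 1: track=267.0°, groundspeed=126.1 kt
Leg 2: track=89.4°, groundspeed=129.2 kt
Leg 3: track=240.9°, groundspeed=134.6 kt
Leg 4: track=17.6°, groundspeed=111.5 kt
Leg 5: track=334.4°, groundspeed=111.0 kt
Leg 6: track=15.1°, groundspeed=111.2 kt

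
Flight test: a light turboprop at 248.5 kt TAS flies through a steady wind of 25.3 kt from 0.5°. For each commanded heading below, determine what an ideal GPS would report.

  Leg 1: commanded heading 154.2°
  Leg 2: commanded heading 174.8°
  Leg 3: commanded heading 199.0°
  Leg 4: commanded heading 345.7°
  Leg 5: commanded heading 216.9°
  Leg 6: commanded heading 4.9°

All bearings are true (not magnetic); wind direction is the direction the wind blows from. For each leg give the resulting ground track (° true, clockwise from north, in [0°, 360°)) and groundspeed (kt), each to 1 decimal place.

Leg 1: track=156.6°, groundspeed=271.4 kt
Leg 2: track=175.3°, groundspeed=273.7 kt
Leg 3: track=197.3°, groundspeed=272.6 kt
Leg 4: track=344.0°, groundspeed=224.1 kt
Leg 5: track=213.7°, groundspeed=269.3 kt
Leg 6: track=5.4°, groundspeed=223.3 kt

Leg 1: heading 154.2°; drift +2.4° → track 156.6°, groundspeed 271.4 kt
Leg 2: heading 174.8°; drift +0.5° → track 175.3°, groundspeed 273.7 kt
Leg 3: heading 199.0°; drift -1.7° → track 197.3°, groundspeed 272.6 kt
Leg 4: heading 345.7°; drift -1.7° → track 344.0°, groundspeed 224.1 kt
Leg 5: heading 216.9°; drift -3.2° → track 213.7°, groundspeed 269.3 kt
Leg 6: heading 4.9°; drift +0.5° → track 5.4°, groundspeed 223.3 kt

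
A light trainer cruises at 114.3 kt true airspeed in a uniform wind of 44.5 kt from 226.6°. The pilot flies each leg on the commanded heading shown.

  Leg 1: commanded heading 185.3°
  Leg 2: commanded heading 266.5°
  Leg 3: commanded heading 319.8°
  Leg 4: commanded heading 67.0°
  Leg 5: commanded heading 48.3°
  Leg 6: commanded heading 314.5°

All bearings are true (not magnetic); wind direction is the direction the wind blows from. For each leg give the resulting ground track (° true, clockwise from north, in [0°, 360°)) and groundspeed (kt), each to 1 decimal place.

Leg 1: heading 185.3°; drift -20.0° → track 165.3°, groundspeed 86.0 kt
Leg 2: heading 266.5°; drift +19.6° → track 286.1°, groundspeed 85.1 kt
Leg 3: heading 319.8°; drift +20.8° → track 340.6°, groundspeed 125.0 kt
Leg 4: heading 67.0°; drift -5.7° → track 61.3°, groundspeed 156.8 kt
Leg 5: heading 48.3°; drift -0.5° → track 47.8°, groundspeed 158.8 kt
Leg 6: heading 314.5°; drift +21.5° → track 336.0°, groundspeed 121.1 kt

Leg 1: track=165.3°, groundspeed=86.0 kt
Leg 2: track=286.1°, groundspeed=85.1 kt
Leg 3: track=340.6°, groundspeed=125.0 kt
Leg 4: track=61.3°, groundspeed=156.8 kt
Leg 5: track=47.8°, groundspeed=158.8 kt
Leg 6: track=336.0°, groundspeed=121.1 kt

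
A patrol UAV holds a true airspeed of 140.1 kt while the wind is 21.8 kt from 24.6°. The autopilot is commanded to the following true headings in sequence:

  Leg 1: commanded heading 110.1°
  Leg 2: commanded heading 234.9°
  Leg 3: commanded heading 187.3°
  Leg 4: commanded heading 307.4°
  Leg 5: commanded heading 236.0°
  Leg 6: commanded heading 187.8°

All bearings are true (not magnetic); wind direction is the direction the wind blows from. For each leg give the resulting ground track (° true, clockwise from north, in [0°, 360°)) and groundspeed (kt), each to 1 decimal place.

Leg 1: track=119.0°, groundspeed=140.1 kt
Leg 2: track=230.9°, groundspeed=159.3 kt
Leg 3: track=189.6°, groundspeed=161.0 kt
Leg 4: track=298.5°, groundspeed=136.9 kt
Leg 5: track=231.9°, groundspeed=159.1 kt
Leg 6: track=190.0°, groundspeed=161.1 kt

Leg 1: heading 110.1°; drift +8.9° → track 119.0°, groundspeed 140.1 kt
Leg 2: heading 234.9°; drift -4.0° → track 230.9°, groundspeed 159.3 kt
Leg 3: heading 187.3°; drift +2.3° → track 189.6°, groundspeed 161.0 kt
Leg 4: heading 307.4°; drift -8.9° → track 298.5°, groundspeed 136.9 kt
Leg 5: heading 236.0°; drift -4.1° → track 231.9°, groundspeed 159.1 kt
Leg 6: heading 187.8°; drift +2.2° → track 190.0°, groundspeed 161.1 kt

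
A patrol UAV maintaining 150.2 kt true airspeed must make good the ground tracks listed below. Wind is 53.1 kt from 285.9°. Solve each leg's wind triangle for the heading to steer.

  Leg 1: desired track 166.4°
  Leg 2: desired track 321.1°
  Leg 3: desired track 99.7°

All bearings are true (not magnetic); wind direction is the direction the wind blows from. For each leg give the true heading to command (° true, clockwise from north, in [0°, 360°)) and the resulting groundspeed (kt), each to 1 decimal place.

Leg 1: heading=184.3°, groundspeed=169.1 kt
Leg 2: heading=309.3°, groundspeed=103.7 kt
Leg 3: heading=97.5°, groundspeed=202.9 kt

Leg 1: desired track 166.4°; wind correction +17.9° → command heading 184.3°, groundspeed 169.1 kt
Leg 2: desired track 321.1°; wind correction -11.8° → command heading 309.3°, groundspeed 103.7 kt
Leg 3: desired track 99.7°; wind correction -2.2° → command heading 97.5°, groundspeed 202.9 kt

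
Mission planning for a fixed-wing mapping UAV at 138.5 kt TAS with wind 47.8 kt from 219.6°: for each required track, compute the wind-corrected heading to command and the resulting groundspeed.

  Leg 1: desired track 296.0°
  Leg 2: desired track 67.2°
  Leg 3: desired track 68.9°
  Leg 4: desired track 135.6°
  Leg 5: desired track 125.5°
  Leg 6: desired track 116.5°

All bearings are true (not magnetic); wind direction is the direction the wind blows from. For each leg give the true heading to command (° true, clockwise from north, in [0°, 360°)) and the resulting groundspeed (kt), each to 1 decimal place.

Leg 1: heading=276.4°, groundspeed=119.2 kt
Leg 2: heading=76.4°, groundspeed=179.1 kt
Leg 3: heading=78.6°, groundspeed=178.2 kt
Leg 4: heading=155.7°, groundspeed=125.1 kt
Leg 5: heading=145.6°, groundspeed=133.5 kt
Leg 6: heading=136.1°, groundspeed=141.3 kt

Leg 1: desired track 296.0°; wind correction -19.6° → command heading 276.4°, groundspeed 119.2 kt
Leg 2: desired track 67.2°; wind correction +9.2° → command heading 76.4°, groundspeed 179.1 kt
Leg 3: desired track 68.9°; wind correction +9.7° → command heading 78.6°, groundspeed 178.2 kt
Leg 4: desired track 135.6°; wind correction +20.1° → command heading 155.7°, groundspeed 125.1 kt
Leg 5: desired track 125.5°; wind correction +20.1° → command heading 145.6°, groundspeed 133.5 kt
Leg 6: desired track 116.5°; wind correction +19.6° → command heading 136.1°, groundspeed 141.3 kt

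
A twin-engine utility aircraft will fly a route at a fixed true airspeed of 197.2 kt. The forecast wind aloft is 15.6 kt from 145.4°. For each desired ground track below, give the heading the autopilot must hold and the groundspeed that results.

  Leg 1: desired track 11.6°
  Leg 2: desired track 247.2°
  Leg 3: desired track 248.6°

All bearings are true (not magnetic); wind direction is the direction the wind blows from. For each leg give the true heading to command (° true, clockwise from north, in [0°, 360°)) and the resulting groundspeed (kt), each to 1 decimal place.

Leg 1: heading=14.9°, groundspeed=207.7 kt
Leg 2: heading=242.8°, groundspeed=199.8 kt
Leg 3: heading=244.2°, groundspeed=200.2 kt

Leg 1: desired track 11.6°; wind correction +3.3° → command heading 14.9°, groundspeed 207.7 kt
Leg 2: desired track 247.2°; wind correction -4.4° → command heading 242.8°, groundspeed 199.8 kt
Leg 3: desired track 248.6°; wind correction -4.4° → command heading 244.2°, groundspeed 200.2 kt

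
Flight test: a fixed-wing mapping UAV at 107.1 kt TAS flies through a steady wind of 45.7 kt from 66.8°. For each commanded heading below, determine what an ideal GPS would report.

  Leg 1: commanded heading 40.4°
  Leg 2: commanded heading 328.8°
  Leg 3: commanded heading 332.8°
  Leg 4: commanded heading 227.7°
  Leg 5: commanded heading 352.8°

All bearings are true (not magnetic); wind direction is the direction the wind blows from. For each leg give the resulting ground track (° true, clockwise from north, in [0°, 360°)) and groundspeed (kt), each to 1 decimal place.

Leg 1: heading 40.4°; drift -17.1° → track 23.3°, groundspeed 69.2 kt
Leg 2: heading 328.8°; drift -21.7° → track 307.1°, groundspeed 122.2 kt
Leg 3: heading 332.8°; drift -22.5° → track 310.3°, groundspeed 119.3 kt
Leg 4: heading 227.7°; drift +5.7° → track 233.4°, groundspeed 151.0 kt
Leg 5: heading 352.8°; drift -24.9° → track 327.9°, groundspeed 104.2 kt

Leg 1: track=23.3°, groundspeed=69.2 kt
Leg 2: track=307.1°, groundspeed=122.2 kt
Leg 3: track=310.3°, groundspeed=119.3 kt
Leg 4: track=233.4°, groundspeed=151.0 kt
Leg 5: track=327.9°, groundspeed=104.2 kt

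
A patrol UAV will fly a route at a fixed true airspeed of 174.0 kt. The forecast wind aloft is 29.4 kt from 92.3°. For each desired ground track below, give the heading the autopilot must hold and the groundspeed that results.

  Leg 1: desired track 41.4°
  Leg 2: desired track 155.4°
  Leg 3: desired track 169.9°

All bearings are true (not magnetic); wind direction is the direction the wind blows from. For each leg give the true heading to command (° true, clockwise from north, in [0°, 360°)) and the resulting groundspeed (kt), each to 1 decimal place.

Leg 1: desired track 41.4°; wind correction +7.5° → command heading 48.9°, groundspeed 154.0 kt
Leg 2: desired track 155.4°; wind correction -8.7° → command heading 146.7°, groundspeed 158.7 kt
Leg 3: desired track 169.9°; wind correction -9.5° → command heading 160.4°, groundspeed 165.3 kt

Leg 1: heading=48.9°, groundspeed=154.0 kt
Leg 2: heading=146.7°, groundspeed=158.7 kt
Leg 3: heading=160.4°, groundspeed=165.3 kt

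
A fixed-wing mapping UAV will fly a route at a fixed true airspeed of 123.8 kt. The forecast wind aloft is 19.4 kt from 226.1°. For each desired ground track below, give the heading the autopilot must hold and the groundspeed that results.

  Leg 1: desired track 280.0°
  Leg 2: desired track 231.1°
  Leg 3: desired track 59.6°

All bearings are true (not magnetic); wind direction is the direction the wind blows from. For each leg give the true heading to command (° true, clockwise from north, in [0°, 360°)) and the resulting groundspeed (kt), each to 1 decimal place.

Leg 1: heading=272.7°, groundspeed=111.4 kt
Leg 2: heading=230.3°, groundspeed=104.5 kt
Leg 3: heading=61.7°, groundspeed=142.6 kt

Leg 1: desired track 280.0°; wind correction -7.3° → command heading 272.7°, groundspeed 111.4 kt
Leg 2: desired track 231.1°; wind correction -0.8° → command heading 230.3°, groundspeed 104.5 kt
Leg 3: desired track 59.6°; wind correction +2.1° → command heading 61.7°, groundspeed 142.6 kt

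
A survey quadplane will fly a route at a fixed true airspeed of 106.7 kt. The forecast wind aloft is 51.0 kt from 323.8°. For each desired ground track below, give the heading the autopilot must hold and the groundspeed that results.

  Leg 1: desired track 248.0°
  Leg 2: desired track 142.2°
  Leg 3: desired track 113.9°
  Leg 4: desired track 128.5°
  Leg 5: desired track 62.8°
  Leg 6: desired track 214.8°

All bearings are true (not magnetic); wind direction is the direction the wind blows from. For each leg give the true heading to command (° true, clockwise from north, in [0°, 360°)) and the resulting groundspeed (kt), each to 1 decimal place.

Leg 1: heading=275.6°, groundspeed=82.0 kt
Leg 2: heading=141.4°, groundspeed=157.7 kt
Leg 3: heading=100.1°, groundspeed=147.8 kt
Leg 4: heading=121.3°, groundspeed=155.0 kt
Leg 5: heading=34.6°, groundspeed=102.0 kt
Leg 6: heading=241.7°, groundspeed=111.8 kt

Leg 1: desired track 248.0°; wind correction +27.6° → command heading 275.6°, groundspeed 82.0 kt
Leg 2: desired track 142.2°; wind correction -0.8° → command heading 141.4°, groundspeed 157.7 kt
Leg 3: desired track 113.9°; wind correction -13.8° → command heading 100.1°, groundspeed 147.8 kt
Leg 4: desired track 128.5°; wind correction -7.2° → command heading 121.3°, groundspeed 155.0 kt
Leg 5: desired track 62.8°; wind correction -28.2° → command heading 34.6°, groundspeed 102.0 kt
Leg 6: desired track 214.8°; wind correction +26.9° → command heading 241.7°, groundspeed 111.8 kt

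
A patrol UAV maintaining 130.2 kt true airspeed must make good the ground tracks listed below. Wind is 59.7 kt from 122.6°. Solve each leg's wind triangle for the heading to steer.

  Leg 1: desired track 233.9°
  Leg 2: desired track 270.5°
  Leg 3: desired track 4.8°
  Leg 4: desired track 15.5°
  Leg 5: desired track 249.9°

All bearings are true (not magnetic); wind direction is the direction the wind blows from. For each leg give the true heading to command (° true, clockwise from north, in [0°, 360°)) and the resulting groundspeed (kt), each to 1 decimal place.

Leg 1: heading=208.6°, groundspeed=139.4 kt
Leg 2: heading=256.4°, groundspeed=176.8 kt
Leg 3: heading=28.7°, groundspeed=146.9 kt
Leg 4: heading=41.5°, groundspeed=134.6 kt
Leg 5: heading=228.5°, groundspeed=157.4 kt

Leg 1: desired track 233.9°; wind correction -25.3° → command heading 208.6°, groundspeed 139.4 kt
Leg 2: desired track 270.5°; wind correction -14.1° → command heading 256.4°, groundspeed 176.8 kt
Leg 3: desired track 4.8°; wind correction +23.9° → command heading 28.7°, groundspeed 146.9 kt
Leg 4: desired track 15.5°; wind correction +26.0° → command heading 41.5°, groundspeed 134.6 kt
Leg 5: desired track 249.9°; wind correction -21.4° → command heading 228.5°, groundspeed 157.4 kt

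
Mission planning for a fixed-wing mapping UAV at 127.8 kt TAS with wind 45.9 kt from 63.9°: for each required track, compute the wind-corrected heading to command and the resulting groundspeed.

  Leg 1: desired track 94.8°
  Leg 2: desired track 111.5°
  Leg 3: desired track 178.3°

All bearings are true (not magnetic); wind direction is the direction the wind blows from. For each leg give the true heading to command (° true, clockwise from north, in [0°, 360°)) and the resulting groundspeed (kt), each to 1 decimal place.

Leg 1: desired track 94.8°; wind correction -10.6° → command heading 84.2°, groundspeed 86.2 kt
Leg 2: desired track 111.5°; wind correction -15.4° → command heading 96.1°, groundspeed 92.3 kt
Leg 3: desired track 178.3°; wind correction -19.1° → command heading 159.2°, groundspeed 139.7 kt

Leg 1: heading=84.2°, groundspeed=86.2 kt
Leg 2: heading=96.1°, groundspeed=92.3 kt
Leg 3: heading=159.2°, groundspeed=139.7 kt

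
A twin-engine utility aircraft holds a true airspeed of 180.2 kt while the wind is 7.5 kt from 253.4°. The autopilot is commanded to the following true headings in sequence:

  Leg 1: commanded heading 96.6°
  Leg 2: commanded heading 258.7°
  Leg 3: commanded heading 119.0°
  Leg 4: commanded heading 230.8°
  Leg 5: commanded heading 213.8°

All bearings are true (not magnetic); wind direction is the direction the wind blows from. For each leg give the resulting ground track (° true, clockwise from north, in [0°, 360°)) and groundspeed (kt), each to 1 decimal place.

Leg 1: heading 96.6°; drift -0.9° → track 95.7°, groundspeed 187.1 kt
Leg 2: heading 258.7°; drift +0.2° → track 258.9°, groundspeed 172.7 kt
Leg 3: heading 119.0°; drift -1.7° → track 117.3°, groundspeed 185.5 kt
Leg 4: heading 230.8°; drift -1.0° → track 229.8°, groundspeed 173.3 kt
Leg 5: heading 213.8°; drift -1.6° → track 212.2°, groundspeed 174.5 kt

Leg 1: track=95.7°, groundspeed=187.1 kt
Leg 2: track=258.9°, groundspeed=172.7 kt
Leg 3: track=117.3°, groundspeed=185.5 kt
Leg 4: track=229.8°, groundspeed=173.3 kt
Leg 5: track=212.2°, groundspeed=174.5 kt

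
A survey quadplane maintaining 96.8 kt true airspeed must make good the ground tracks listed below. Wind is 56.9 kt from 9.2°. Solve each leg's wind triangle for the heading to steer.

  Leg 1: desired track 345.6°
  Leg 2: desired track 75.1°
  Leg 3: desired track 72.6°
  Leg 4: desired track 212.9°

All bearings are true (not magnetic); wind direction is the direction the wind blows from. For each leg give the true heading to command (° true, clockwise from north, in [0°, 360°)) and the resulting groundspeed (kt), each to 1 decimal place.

Leg 1: desired track 345.6°; wind correction +13.6° → command heading 359.2°, groundspeed 41.9 kt
Leg 2: desired track 75.1°; wind correction -32.5° → command heading 42.6°, groundspeed 58.5 kt
Leg 3: desired track 72.6°; wind correction -31.7° → command heading 40.9°, groundspeed 56.9 kt
Leg 4: desired track 212.9°; wind correction +13.7° → command heading 226.6°, groundspeed 146.2 kt

Leg 1: heading=359.2°, groundspeed=41.9 kt
Leg 2: heading=42.6°, groundspeed=58.5 kt
Leg 3: heading=40.9°, groundspeed=56.9 kt
Leg 4: heading=226.6°, groundspeed=146.2 kt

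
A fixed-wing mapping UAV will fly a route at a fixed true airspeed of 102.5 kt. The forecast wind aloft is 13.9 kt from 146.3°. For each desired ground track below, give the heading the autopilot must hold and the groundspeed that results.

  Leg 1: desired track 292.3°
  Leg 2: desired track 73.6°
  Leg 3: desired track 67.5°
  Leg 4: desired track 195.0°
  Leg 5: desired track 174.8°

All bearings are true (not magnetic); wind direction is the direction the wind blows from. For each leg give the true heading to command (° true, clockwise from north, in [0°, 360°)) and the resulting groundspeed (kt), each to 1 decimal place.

Leg 1: desired track 292.3°; wind correction -4.3° → command heading 288.0°, groundspeed 113.7 kt
Leg 2: desired track 73.6°; wind correction +7.4° → command heading 81.0°, groundspeed 97.5 kt
Leg 3: desired track 67.5°; wind correction +7.6° → command heading 75.1°, groundspeed 98.9 kt
Leg 4: desired track 195.0°; wind correction -5.8° → command heading 189.2°, groundspeed 92.8 kt
Leg 5: desired track 174.8°; wind correction -3.7° → command heading 171.1°, groundspeed 90.1 kt

Leg 1: heading=288.0°, groundspeed=113.7 kt
Leg 2: heading=81.0°, groundspeed=97.5 kt
Leg 3: heading=75.1°, groundspeed=98.9 kt
Leg 4: heading=189.2°, groundspeed=92.8 kt
Leg 5: heading=171.1°, groundspeed=90.1 kt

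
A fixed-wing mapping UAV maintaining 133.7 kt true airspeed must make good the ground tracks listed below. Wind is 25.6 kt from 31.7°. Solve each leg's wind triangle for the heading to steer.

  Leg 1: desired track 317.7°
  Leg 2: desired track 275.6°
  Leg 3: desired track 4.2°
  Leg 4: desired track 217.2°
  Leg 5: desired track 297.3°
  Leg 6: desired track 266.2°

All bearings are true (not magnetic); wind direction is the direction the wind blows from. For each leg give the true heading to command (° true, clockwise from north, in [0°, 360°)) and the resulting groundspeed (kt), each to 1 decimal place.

Leg 1: desired track 317.7°; wind correction +10.6° → command heading 328.3°, groundspeed 124.4 kt
Leg 2: desired track 275.6°; wind correction +9.9° → command heading 285.5°, groundspeed 143.0 kt
Leg 3: desired track 4.2°; wind correction +5.1° → command heading 9.3°, groundspeed 110.5 kt
Leg 4: desired track 217.2°; wind correction +1.1° → command heading 218.3°, groundspeed 159.2 kt
Leg 5: desired track 297.3°; wind correction +11.0° → command heading 308.3°, groundspeed 133.2 kt
Leg 6: desired track 266.2°; wind correction +9.0° → command heading 275.2°, groundspeed 146.9 kt

Leg 1: heading=328.3°, groundspeed=124.4 kt
Leg 2: heading=285.5°, groundspeed=143.0 kt
Leg 3: heading=9.3°, groundspeed=110.5 kt
Leg 4: heading=218.3°, groundspeed=159.2 kt
Leg 5: heading=308.3°, groundspeed=133.2 kt
Leg 6: heading=275.2°, groundspeed=146.9 kt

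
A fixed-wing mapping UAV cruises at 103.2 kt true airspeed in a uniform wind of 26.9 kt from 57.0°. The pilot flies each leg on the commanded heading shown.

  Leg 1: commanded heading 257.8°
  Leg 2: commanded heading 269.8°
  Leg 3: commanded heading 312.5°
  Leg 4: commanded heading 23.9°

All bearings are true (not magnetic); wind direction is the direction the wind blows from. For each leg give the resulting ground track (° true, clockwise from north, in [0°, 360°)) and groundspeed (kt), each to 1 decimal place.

Leg 1: heading 257.8°; drift -4.3° → track 253.5°, groundspeed 128.7 kt
Leg 2: heading 269.8°; drift -6.6° → track 263.2°, groundspeed 126.7 kt
Leg 3: heading 312.5°; drift -13.3° → track 299.2°, groundspeed 113.0 kt
Leg 4: heading 23.9°; drift -10.3° → track 13.6°, groundspeed 82.0 kt

Leg 1: track=253.5°, groundspeed=128.7 kt
Leg 2: track=263.2°, groundspeed=126.7 kt
Leg 3: track=299.2°, groundspeed=113.0 kt
Leg 4: track=13.6°, groundspeed=82.0 kt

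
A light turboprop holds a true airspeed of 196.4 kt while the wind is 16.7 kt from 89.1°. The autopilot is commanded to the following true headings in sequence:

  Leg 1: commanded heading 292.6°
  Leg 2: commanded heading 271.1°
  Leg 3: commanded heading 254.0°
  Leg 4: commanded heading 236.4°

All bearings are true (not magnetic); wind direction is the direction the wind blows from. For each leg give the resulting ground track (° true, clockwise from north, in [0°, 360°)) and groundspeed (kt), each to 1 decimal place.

Leg 1: heading 292.6°; drift -1.8° → track 290.8°, groundspeed 211.8 kt
Leg 2: heading 271.1°; drift -0.2° → track 270.9°, groundspeed 213.1 kt
Leg 3: heading 254.0°; drift +1.2° → track 255.2°, groundspeed 212.6 kt
Leg 4: heading 236.4°; drift +2.5° → track 238.9°, groundspeed 210.6 kt

Leg 1: track=290.8°, groundspeed=211.8 kt
Leg 2: track=270.9°, groundspeed=213.1 kt
Leg 3: track=255.2°, groundspeed=212.6 kt
Leg 4: track=238.9°, groundspeed=210.6 kt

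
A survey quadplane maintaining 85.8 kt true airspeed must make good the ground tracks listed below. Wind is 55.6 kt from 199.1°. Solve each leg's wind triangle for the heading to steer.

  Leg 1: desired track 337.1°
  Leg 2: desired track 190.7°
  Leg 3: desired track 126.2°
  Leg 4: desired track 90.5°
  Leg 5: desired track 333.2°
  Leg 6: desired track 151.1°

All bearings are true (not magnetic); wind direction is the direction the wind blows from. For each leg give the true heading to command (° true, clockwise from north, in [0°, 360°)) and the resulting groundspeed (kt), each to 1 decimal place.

Leg 1: desired track 337.1°; wind correction -25.7° → command heading 311.4°, groundspeed 118.6 kt
Leg 2: desired track 190.7°; wind correction +5.4° → command heading 196.1°, groundspeed 30.4 kt
Leg 3: desired track 126.2°; wind correction +38.3° → command heading 164.5°, groundspeed 51.0 kt
Leg 4: desired track 90.5°; wind correction +37.9° → command heading 128.4°, groundspeed 85.4 kt
Leg 5: desired track 333.2°; wind correction -27.7° → command heading 305.5°, groundspeed 114.6 kt
Leg 6: desired track 151.1°; wind correction +28.8° → command heading 179.9°, groundspeed 38.0 kt

Leg 1: heading=311.4°, groundspeed=118.6 kt
Leg 2: heading=196.1°, groundspeed=30.4 kt
Leg 3: heading=164.5°, groundspeed=51.0 kt
Leg 4: heading=128.4°, groundspeed=85.4 kt
Leg 5: heading=305.5°, groundspeed=114.6 kt
Leg 6: heading=179.9°, groundspeed=38.0 kt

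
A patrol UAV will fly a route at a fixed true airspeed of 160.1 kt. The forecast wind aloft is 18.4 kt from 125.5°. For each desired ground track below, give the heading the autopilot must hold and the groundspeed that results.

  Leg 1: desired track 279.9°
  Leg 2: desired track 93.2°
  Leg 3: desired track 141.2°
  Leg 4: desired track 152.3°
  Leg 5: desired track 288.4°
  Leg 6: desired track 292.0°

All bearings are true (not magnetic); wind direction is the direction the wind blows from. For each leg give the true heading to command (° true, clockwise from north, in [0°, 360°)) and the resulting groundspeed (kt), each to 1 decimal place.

Leg 1: desired track 279.9°; wind correction -2.8° → command heading 277.1°, groundspeed 176.5 kt
Leg 2: desired track 93.2°; wind correction +3.5° → command heading 96.7°, groundspeed 144.2 kt
Leg 3: desired track 141.2°; wind correction -1.8° → command heading 139.4°, groundspeed 142.3 kt
Leg 4: desired track 152.3°; wind correction -3.0° → command heading 149.3°, groundspeed 143.5 kt
Leg 5: desired track 288.4°; wind correction -1.9° → command heading 286.5°, groundspeed 177.6 kt
Leg 6: desired track 292.0°; wind correction -1.5° → command heading 290.5°, groundspeed 177.9 kt

Leg 1: heading=277.1°, groundspeed=176.5 kt
Leg 2: heading=96.7°, groundspeed=144.2 kt
Leg 3: heading=139.4°, groundspeed=142.3 kt
Leg 4: heading=149.3°, groundspeed=143.5 kt
Leg 5: heading=286.5°, groundspeed=177.6 kt
Leg 6: heading=290.5°, groundspeed=177.9 kt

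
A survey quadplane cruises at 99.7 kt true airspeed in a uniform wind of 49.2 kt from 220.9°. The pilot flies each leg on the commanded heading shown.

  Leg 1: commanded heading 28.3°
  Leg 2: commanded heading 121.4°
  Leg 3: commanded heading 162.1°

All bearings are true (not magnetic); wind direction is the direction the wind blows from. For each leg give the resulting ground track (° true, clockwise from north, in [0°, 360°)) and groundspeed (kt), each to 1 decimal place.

Leg 1: track=32.5°, groundspeed=148.1 kt
Leg 2: track=97.2°, groundspeed=118.2 kt
Leg 3: track=132.5°, groundspeed=85.3 kt

Leg 1: heading 28.3°; drift +4.2° → track 32.5°, groundspeed 148.1 kt
Leg 2: heading 121.4°; drift -24.2° → track 97.2°, groundspeed 118.2 kt
Leg 3: heading 162.1°; drift -29.6° → track 132.5°, groundspeed 85.3 kt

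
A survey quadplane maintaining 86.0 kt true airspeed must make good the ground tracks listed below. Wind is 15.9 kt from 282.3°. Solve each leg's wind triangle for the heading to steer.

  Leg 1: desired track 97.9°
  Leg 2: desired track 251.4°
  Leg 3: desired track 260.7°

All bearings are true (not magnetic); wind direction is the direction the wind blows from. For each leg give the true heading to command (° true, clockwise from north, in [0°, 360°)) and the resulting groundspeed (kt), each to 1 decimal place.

Leg 1: heading=97.1°, groundspeed=101.8 kt
Leg 2: heading=256.8°, groundspeed=72.0 kt
Leg 3: heading=264.6°, groundspeed=71.0 kt

Leg 1: desired track 97.9°; wind correction -0.8° → command heading 97.1°, groundspeed 101.8 kt
Leg 2: desired track 251.4°; wind correction +5.4° → command heading 256.8°, groundspeed 72.0 kt
Leg 3: desired track 260.7°; wind correction +3.9° → command heading 264.6°, groundspeed 71.0 kt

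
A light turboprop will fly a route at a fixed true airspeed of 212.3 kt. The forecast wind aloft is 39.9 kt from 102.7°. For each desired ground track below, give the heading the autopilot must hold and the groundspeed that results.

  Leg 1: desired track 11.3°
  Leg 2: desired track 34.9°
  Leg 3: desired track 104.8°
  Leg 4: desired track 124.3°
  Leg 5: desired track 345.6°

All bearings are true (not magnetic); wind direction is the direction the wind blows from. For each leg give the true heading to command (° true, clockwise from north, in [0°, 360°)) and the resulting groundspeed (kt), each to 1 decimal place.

Leg 1: heading=22.1°, groundspeed=209.5 kt
Leg 2: heading=44.9°, groundspeed=194.0 kt
Leg 3: heading=104.4°, groundspeed=172.4 kt
Leg 4: heading=120.3°, groundspeed=174.7 kt
Leg 5: heading=355.2°, groundspeed=227.5 kt

Leg 1: desired track 11.3°; wind correction +10.8° → command heading 22.1°, groundspeed 209.5 kt
Leg 2: desired track 34.9°; wind correction +10.0° → command heading 44.9°, groundspeed 194.0 kt
Leg 3: desired track 104.8°; wind correction -0.4° → command heading 104.4°, groundspeed 172.4 kt
Leg 4: desired track 124.3°; wind correction -4.0° → command heading 120.3°, groundspeed 174.7 kt
Leg 5: desired track 345.6°; wind correction +9.6° → command heading 355.2°, groundspeed 227.5 kt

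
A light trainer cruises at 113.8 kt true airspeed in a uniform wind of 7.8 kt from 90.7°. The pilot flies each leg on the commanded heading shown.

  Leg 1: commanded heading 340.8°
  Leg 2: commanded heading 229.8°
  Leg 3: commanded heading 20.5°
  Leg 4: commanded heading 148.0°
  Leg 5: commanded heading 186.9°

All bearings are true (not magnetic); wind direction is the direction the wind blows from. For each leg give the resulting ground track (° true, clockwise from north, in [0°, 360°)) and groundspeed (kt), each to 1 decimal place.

Leg 1: track=337.2°, groundspeed=116.7 kt
Leg 2: track=232.2°, groundspeed=119.8 kt
Leg 3: track=16.7°, groundspeed=111.4 kt
Leg 4: track=151.4°, groundspeed=109.8 kt
Leg 5: track=190.8°, groundspeed=114.9 kt

Leg 1: heading 340.8°; drift -3.6° → track 337.2°, groundspeed 116.7 kt
Leg 2: heading 229.8°; drift +2.4° → track 232.2°, groundspeed 119.8 kt
Leg 3: heading 20.5°; drift -3.8° → track 16.7°, groundspeed 111.4 kt
Leg 4: heading 148.0°; drift +3.4° → track 151.4°, groundspeed 109.8 kt
Leg 5: heading 186.9°; drift +3.9° → track 190.8°, groundspeed 114.9 kt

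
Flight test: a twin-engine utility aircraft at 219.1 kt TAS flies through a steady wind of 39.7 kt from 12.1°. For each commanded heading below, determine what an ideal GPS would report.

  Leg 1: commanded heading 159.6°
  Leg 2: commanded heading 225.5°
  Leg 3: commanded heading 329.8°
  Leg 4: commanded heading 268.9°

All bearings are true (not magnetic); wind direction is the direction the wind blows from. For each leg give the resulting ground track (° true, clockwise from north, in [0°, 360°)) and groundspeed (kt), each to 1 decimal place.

Leg 1: track=164.4°, groundspeed=253.5 kt
Leg 2: track=220.5°, groundspeed=253.2 kt
Leg 3: track=321.8°, groundspeed=191.6 kt
Leg 4: track=259.3°, groundspeed=231.4 kt

Leg 1: heading 159.6°; drift +4.8° → track 164.4°, groundspeed 253.5 kt
Leg 2: heading 225.5°; drift -5.0° → track 220.5°, groundspeed 253.2 kt
Leg 3: heading 329.8°; drift -8.0° → track 321.8°, groundspeed 191.6 kt
Leg 4: heading 268.9°; drift -9.6° → track 259.3°, groundspeed 231.4 kt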